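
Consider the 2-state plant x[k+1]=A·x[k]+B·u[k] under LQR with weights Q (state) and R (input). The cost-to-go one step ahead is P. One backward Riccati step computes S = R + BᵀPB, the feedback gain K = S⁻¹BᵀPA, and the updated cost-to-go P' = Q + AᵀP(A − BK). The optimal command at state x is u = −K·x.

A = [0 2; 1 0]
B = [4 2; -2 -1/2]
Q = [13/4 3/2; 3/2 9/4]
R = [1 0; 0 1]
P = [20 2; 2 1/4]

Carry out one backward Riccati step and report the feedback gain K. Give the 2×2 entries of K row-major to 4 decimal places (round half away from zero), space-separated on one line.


BᵀP = [76.0000 7.5000; 39.0000 3.8750]
S = R + BᵀPB = [1 0; 0 1] + [289.0000 148.2500; 148.2500 76.0625] = [290.0000 148.2500; 148.2500 77.0625]
BᵀPA = [7.5000 152.0000; 3.8750 78.0000]
K = S⁻¹·BᵀPA = [0.0095 0.4053; 0.0321 0.2324]
A−BK = [-0.1020 -0.0861; 1.0350 0.9269]
AᵀP(A−BK) = [0.0547 0.0594; 0.0594 0.2621]
P' = Q + AᵀP(A−BK) = [3.3047 1.5594; 1.5594 2.5121]
tr(P') = 5.8168

0.0095 0.4053 0.0321 0.2324


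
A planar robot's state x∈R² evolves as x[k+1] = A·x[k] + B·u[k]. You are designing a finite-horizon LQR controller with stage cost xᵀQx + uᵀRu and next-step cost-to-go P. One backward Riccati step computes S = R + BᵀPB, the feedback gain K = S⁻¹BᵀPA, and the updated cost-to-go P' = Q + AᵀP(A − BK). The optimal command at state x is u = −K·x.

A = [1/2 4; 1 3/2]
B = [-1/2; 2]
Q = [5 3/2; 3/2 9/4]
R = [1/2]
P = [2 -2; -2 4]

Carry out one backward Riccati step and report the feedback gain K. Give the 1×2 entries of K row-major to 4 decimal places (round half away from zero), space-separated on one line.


0.3095 -0.3095

BᵀP = [-5.0000 9.0000]
S = R + BᵀPB = [1/2] + [20.5000] = [21.0000]
BᵀPA = [6.5000 -6.5000]
K = S⁻¹·BᵀPA = [0.3095 -0.3095]
A−BK = [0.6548 3.8452; 0.3810 2.1190]
AᵀP(A−BK) = [0.4881 2.5119; 2.5119 14.9881]
P' = Q + AᵀP(A−BK) = [5.4881 4.0119; 4.0119 17.2381]
tr(P') = 22.7262


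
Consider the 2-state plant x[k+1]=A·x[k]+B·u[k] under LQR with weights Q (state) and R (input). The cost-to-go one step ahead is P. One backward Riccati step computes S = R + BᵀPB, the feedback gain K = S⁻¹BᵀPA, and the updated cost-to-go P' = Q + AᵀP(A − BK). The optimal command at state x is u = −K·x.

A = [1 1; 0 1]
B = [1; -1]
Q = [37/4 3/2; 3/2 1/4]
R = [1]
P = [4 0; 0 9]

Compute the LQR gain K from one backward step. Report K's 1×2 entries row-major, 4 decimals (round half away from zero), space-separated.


BᵀP = [4.0000 -9.0000]
S = R + BᵀPB = [1] + [13.0000] = [14.0000]
BᵀPA = [4.0000 -5.0000]
K = S⁻¹·BᵀPA = [0.2857 -0.3571]
A−BK = [0.7143 1.3571; 0.2857 0.6429]
AᵀP(A−BK) = [2.8571 5.4286; 5.4286 11.2143]
P' = Q + AᵀP(A−BK) = [12.1071 6.9286; 6.9286 11.4643]
tr(P') = 23.5714

0.2857 -0.3571


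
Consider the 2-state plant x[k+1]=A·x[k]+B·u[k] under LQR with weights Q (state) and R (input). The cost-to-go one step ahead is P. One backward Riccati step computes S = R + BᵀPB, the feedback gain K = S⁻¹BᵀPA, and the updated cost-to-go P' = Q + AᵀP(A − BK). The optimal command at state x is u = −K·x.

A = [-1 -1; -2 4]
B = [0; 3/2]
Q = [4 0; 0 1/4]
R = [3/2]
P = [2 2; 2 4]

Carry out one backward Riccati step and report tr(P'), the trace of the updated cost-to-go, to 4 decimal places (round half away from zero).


BᵀP = [3.0000 6.0000]
S = R + BᵀPB = [3/2] + [9.0000] = [10.5000]
BᵀPA = [-15.0000 21.0000]
K = S⁻¹·BᵀPA = [-1.4286 2.0000]
A−BK = [-1.0000 -1.0000; 0.1429 1.0000]
AᵀP(A−BK) = [4.5714 -4.0000; -4.0000 8.0000]
P' = Q + AᵀP(A−BK) = [8.5714 -4.0000; -4.0000 8.2500]
tr(P') = 16.8214

16.8214


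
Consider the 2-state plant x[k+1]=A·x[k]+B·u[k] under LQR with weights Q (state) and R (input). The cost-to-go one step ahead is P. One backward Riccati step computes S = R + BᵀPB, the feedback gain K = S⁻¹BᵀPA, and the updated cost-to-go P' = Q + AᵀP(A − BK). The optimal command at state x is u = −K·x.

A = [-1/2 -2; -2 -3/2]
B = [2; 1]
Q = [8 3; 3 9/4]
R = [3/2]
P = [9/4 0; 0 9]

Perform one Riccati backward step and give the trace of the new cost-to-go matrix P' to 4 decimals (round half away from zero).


29.0721

BᵀP = [4.5000 9.0000]
S = R + BᵀPB = [3/2] + [18.0000] = [19.5000]
BᵀPA = [-20.2500 -22.5000]
K = S⁻¹·BᵀPA = [-1.0385 -1.1538]
A−BK = [1.5769 0.3077; -0.9615 -0.3462]
AᵀP(A−BK) = [15.5337 5.8846; 5.8846 3.2885]
P' = Q + AᵀP(A−BK) = [23.5337 8.8846; 8.8846 5.5385]
tr(P') = 29.0721


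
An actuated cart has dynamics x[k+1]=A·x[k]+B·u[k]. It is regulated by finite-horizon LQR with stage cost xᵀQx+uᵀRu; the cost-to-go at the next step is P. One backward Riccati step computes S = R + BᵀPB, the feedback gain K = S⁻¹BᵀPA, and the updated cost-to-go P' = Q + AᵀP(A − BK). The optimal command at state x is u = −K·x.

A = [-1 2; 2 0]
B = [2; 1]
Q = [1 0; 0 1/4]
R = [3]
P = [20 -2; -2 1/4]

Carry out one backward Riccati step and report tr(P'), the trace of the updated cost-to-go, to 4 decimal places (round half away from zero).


BᵀP = [38.0000 -3.7500]
S = R + BᵀPB = [3] + [72.2500] = [75.2500]
BᵀPA = [-45.5000 76.0000]
K = S⁻¹·BᵀPA = [-0.6047 1.0100]
A−BK = [0.2093 -0.0199; 2.6047 -1.0100]
AᵀP(A−BK) = [1.4884 -2.0465; -2.0465 3.2425]
P' = Q + AᵀP(A−BK) = [2.4884 -2.0465; -2.0465 3.4925]
tr(P') = 5.9809

5.9809


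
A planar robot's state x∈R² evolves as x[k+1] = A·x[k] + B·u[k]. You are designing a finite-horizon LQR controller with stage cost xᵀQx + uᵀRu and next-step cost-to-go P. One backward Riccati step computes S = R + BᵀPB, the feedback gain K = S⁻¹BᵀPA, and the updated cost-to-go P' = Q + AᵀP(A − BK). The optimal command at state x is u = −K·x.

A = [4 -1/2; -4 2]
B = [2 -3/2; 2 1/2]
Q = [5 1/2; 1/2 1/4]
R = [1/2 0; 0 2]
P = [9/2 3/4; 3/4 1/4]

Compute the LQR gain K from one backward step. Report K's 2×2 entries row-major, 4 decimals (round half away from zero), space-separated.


0.9143 0.0571 -0.7245 0.1835

BᵀP = [10.5000 2.0000; -6.3750 -1.0000]
S = R + BᵀPB = [1/2 0; 0 2] + [25.0000 -14.7500; -14.7500 9.0625] = [25.5000 -14.7500; -14.7500 11.0625]
BᵀPA = [34.0000 -1.2500; -21.5000 1.1875]
K = S⁻¹·BᵀPA = [0.9143 0.0571; -0.7245 0.1835]
A−BK = [1.0847 -0.3390; -5.4663 1.7939]
AᵀP(A−BK) = [5.3385 -1.4969; -1.4969 0.4785]
P' = Q + AᵀP(A−BK) = [10.3385 -0.9969; -0.9969 0.7285]
tr(P') = 11.0670


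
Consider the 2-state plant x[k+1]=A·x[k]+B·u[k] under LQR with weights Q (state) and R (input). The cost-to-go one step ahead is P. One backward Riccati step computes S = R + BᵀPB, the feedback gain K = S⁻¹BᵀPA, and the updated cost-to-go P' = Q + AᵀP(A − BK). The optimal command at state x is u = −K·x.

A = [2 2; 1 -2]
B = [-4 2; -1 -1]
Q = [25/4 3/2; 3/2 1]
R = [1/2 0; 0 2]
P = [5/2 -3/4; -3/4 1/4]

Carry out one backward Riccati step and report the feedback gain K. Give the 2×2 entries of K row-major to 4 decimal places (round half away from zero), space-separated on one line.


BᵀP = [-9.2500 2.7500; 5.7500 -1.7500]
S = R + BᵀPB = [1/2 0; 0 2] + [34.2500 -21.2500; -21.2500 13.2500] = [34.7500 -21.2500; -21.2500 15.2500]
BᵀPA = [-15.7500 -24.0000; 9.7500 15.0000]
K = S⁻¹·BᵀPA = [-0.4211 -0.6029; 0.0526 0.1435]
A−BK = [0.2105 -0.6986; 0.6316 -2.4593]
AᵀP(A−BK) = [0.1053 0.1053; 0.1053 0.3780]
P' = Q + AᵀP(A−BK) = [6.3553 1.6053; 1.6053 1.3780]
tr(P') = 7.7333

-0.4211 -0.6029 0.0526 0.1435


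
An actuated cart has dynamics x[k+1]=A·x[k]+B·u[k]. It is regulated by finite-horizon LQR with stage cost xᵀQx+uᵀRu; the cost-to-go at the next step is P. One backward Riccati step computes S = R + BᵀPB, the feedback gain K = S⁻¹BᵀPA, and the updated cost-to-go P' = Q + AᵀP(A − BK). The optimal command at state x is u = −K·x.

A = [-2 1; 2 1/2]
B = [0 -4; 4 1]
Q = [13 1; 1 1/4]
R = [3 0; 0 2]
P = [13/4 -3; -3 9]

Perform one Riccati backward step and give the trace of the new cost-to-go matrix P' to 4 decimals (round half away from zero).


14.3710

BᵀP = [-12.0000 36.0000; -16.0000 21.0000]
S = R + BᵀPB = [3 0; 0 2] + [144.0000 84.0000; 84.0000 85.0000] = [147.0000 84.0000; 84.0000 87.0000]
BᵀPA = [96.0000 6.0000; 74.0000 -5.5000]
K = S⁻¹·BᵀPA = [0.3726 0.1716; 0.4908 -0.2289]
A−BK = [-0.0366 0.0842; 0.0188 0.0424]
AᵀP(A−BK) = [0.9100 -0.0358; -0.0358 0.2110]
P' = Q + AᵀP(A−BK) = [13.9100 0.9642; 0.9642 0.4610]
tr(P') = 14.3710


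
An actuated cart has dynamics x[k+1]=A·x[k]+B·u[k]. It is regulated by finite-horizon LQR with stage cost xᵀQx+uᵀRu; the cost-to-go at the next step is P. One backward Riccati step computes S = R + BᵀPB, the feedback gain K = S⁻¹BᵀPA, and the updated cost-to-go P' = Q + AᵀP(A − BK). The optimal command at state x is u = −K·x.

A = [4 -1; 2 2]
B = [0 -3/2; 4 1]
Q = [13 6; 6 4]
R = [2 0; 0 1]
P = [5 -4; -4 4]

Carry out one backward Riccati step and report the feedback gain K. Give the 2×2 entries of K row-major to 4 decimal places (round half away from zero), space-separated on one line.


BᵀP = [-16.0000 16.0000; -11.5000 10.0000]
S = R + BᵀPB = [2 0; 0 1] + [64.0000 40.0000; 40.0000 27.2500] = [66.0000 40.0000; 40.0000 28.2500]
BᵀPA = [-32.0000 48.0000; -26.0000 31.5000]
K = S⁻¹·BᵀPA = [0.5142 0.3629; -1.6484 0.6011]
A−BK = [1.5274 -0.0983; 1.5917 -0.0529]
AᵀP(A−BK) = [5.5955 -0.7561; -0.7561 0.6427]
P' = Q + AᵀP(A−BK) = [18.5955 5.2439; 5.2439 4.6427]
tr(P') = 23.2382

0.5142 0.3629 -1.6484 0.6011


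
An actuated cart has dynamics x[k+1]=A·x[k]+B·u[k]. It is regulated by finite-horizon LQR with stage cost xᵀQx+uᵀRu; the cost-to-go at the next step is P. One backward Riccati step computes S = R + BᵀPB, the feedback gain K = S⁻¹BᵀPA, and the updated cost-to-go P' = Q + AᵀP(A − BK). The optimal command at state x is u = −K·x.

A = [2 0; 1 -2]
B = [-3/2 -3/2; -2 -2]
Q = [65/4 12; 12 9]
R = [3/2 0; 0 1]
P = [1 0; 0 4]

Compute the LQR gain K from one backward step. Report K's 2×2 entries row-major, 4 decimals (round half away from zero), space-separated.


BᵀP = [-1.5000 -8.0000; -1.5000 -8.0000]
S = R + BᵀPB = [3/2 0; 0 1] + [18.2500 18.2500; 18.2500 18.2500] = [19.7500 18.2500; 18.2500 19.2500]
BᵀPA = [-11.0000 16.0000; -11.0000 16.0000]
K = S⁻¹·BᵀPA = [-0.2334 0.3395; -0.3501 0.5093]
A−BK = [1.1247 1.2732; -0.1671 -0.3024]
AᵀP(A−BK) = [1.5809 1.3369; 1.3369 2.4191]
P' = Q + AᵀP(A−BK) = [17.8309 13.3369; 13.3369 11.4191]
tr(P') = 29.2500

-0.2334 0.3395 -0.3501 0.5093


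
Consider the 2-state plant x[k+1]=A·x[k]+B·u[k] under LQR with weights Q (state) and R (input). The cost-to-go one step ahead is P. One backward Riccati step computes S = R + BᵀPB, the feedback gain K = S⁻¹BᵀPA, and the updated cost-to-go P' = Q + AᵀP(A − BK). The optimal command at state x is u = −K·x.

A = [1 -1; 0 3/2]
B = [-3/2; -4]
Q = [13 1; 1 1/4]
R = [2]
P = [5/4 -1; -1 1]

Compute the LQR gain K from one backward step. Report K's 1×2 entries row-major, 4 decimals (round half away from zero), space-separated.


BᵀP = [2.1250 -2.5000]
S = R + BᵀPB = [2] + [6.8125] = [8.8125]
BᵀPA = [2.1250 -5.8750]
K = S⁻¹·BᵀPA = [0.2411 -0.6667]
A−BK = [1.3617 -2.0000; 0.9645 -1.1667]
AᵀP(A−BK) = [0.7376 -1.3333; -1.3333 2.5833]
P' = Q + AᵀP(A−BK) = [13.7376 -0.3333; -0.3333 2.8333]
tr(P') = 16.5709

0.2411 -0.6667


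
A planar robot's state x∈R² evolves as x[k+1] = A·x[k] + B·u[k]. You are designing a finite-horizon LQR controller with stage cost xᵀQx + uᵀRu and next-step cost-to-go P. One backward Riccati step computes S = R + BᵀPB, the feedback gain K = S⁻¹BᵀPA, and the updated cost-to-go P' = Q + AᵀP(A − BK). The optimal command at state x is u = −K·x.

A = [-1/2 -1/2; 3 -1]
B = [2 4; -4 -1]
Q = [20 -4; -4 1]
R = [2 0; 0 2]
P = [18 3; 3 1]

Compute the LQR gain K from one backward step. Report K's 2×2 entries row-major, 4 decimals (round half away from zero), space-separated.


BᵀP = [24.0000 2.0000; 69.0000 11.0000]
S = R + BᵀPB = [2 0; 0 2] + [40.0000 94.0000; 94.0000 265.0000] = [42.0000 94.0000; 94.0000 267.0000]
BᵀPA = [-6.0000 -14.0000; -1.5000 -45.5000]
K = S⁻¹·BᵀPA = [-0.6144 0.2267; 0.2107 -0.2502]
A−BK = [-0.1140 0.0475; 0.7532 -0.3436]
AᵀP(A−BK) = [1.1297 -0.5153; -0.5153 0.2887]
P' = Q + AᵀP(A−BK) = [21.1297 -4.5153; -4.5153 1.2887]
tr(P') = 22.4184

-0.6144 0.2267 0.2107 -0.2502


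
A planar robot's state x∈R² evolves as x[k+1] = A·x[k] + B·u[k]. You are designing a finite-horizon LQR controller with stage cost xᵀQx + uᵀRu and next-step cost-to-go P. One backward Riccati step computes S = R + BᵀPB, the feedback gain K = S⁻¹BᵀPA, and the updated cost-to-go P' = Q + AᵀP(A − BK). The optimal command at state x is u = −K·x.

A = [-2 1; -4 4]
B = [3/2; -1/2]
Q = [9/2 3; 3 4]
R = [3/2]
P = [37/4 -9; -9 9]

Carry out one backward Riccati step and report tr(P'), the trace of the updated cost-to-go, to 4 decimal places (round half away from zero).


18.5542

BᵀP = [18.3750 -18.0000]
S = R + BᵀPB = [3/2] + [36.5625] = [38.0625]
BᵀPA = [35.2500 -53.6250]
K = S⁻¹·BᵀPA = [0.9261 -1.4089]
A−BK = [-3.3892 3.1133; -3.5369 3.2956]
AᵀP(A−BK) = [4.3547 -4.8374; -4.8374 5.6995]
P' = Q + AᵀP(A−BK) = [8.8547 -1.8374; -1.8374 9.6995]
tr(P') = 18.5542


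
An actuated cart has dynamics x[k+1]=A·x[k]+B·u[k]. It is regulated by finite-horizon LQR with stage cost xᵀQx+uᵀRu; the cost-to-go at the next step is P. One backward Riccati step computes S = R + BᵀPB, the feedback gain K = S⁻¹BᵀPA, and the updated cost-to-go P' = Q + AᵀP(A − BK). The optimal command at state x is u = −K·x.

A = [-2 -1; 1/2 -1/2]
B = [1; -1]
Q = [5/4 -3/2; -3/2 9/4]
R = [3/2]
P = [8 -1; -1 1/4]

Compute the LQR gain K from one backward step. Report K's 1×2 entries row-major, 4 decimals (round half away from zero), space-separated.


BᵀP = [9.0000 -1.2500]
S = R + BᵀPB = [3/2] + [10.2500] = [11.7500]
BᵀPA = [-18.6250 -8.3750]
K = S⁻¹·BᵀPA = [-1.5851 -0.7128]
A−BK = [-0.4149 -0.2872; -1.0851 -1.2128]
AᵀP(A−BK) = [4.5399 2.1622; 2.1622 1.0931]
P' = Q + AᵀP(A−BK) = [5.7899 0.6622; 0.6622 3.3431]
tr(P') = 9.1330

-1.5851 -0.7128


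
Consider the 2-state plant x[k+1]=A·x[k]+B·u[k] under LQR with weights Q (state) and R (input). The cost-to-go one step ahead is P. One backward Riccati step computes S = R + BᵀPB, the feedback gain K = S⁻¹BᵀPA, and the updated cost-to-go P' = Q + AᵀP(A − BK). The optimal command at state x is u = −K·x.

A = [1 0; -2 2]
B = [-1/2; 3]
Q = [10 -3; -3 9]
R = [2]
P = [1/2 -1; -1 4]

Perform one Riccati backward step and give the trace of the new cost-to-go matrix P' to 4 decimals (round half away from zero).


20.8967

BᵀP = [-3.2500 12.5000]
S = R + BᵀPB = [2] + [39.1250] = [41.1250]
BᵀPA = [-28.2500 25.0000]
K = S⁻¹·BᵀPA = [-0.6869 0.6079]
A−BK = [0.6565 0.3040; 0.0608 0.1763]
AᵀP(A−BK) = [1.0942 -0.8267; -0.8267 0.8024]
P' = Q + AᵀP(A−BK) = [11.0942 -3.8267; -3.8267 9.8024]
tr(P') = 20.8967


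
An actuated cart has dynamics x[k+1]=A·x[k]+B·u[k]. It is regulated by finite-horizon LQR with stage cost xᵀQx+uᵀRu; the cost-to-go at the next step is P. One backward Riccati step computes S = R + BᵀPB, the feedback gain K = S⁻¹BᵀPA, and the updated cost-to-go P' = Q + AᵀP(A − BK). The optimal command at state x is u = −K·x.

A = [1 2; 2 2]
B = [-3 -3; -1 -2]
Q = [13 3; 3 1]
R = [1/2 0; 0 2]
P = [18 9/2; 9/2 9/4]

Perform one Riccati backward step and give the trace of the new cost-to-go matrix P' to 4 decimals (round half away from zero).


16.9856

BᵀP = [-58.5000 -15.7500; -63.0000 -18.0000]
S = R + BᵀPB = [1/2 0; 0 2] + [191.2500 207.0000; 207.0000 225.0000] = [191.7500 207.0000; 207.0000 227.0000]
BᵀPA = [-90.0000 -148.5000; -99.0000 -162.0000]
K = S⁻¹·BᵀPA = [0.0929 -0.2588; -0.5208 -0.4777]
A−BK = [-0.2838 -0.2094; 1.0512 0.7858]
AᵀP(A−BK) = [1.7980 1.4198; 1.4198 1.1876]
P' = Q + AᵀP(A−BK) = [14.7980 4.4198; 4.4198 2.1876]
tr(P') = 16.9856


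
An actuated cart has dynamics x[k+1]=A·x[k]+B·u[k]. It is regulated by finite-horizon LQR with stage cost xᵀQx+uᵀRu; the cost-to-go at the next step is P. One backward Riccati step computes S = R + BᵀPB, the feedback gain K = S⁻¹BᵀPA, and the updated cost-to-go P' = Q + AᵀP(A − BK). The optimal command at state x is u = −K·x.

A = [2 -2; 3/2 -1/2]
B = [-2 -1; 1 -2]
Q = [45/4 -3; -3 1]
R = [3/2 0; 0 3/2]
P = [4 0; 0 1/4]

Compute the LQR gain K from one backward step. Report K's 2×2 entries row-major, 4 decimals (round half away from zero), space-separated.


BᵀP = [-8.0000 0.2500; -4.0000 -0.5000]
S = R + BᵀPB = [3/2 0; 0 3/2] + [16.2500 7.5000; 7.5000 5.0000] = [17.7500 7.5000; 7.5000 6.5000]
BᵀPA = [-15.6250 15.8750; -8.7500 8.2500]
K = S⁻¹·BᵀPA = [-0.6078 0.6987; -0.6448 0.4630]
A−BK = [0.1395 -0.1395; 0.8182 -0.2727]
AᵀP(A−BK) = [1.4231 -1.2186; -1.2186 1.1504]
P' = Q + AᵀP(A−BK) = [12.6731 -4.2186; -4.2186 2.1504]
tr(P') = 14.8235

-0.6078 0.6987 -0.6448 0.4630


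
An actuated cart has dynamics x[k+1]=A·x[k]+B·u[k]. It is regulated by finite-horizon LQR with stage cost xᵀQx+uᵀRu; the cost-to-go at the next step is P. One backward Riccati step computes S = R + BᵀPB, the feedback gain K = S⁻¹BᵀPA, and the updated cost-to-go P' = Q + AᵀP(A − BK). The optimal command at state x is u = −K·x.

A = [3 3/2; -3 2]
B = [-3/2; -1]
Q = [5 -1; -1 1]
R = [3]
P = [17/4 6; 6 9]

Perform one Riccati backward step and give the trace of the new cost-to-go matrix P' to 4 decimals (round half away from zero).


16.3649

BᵀP = [-12.3750 -18.0000]
S = R + BᵀPB = [3] + [36.5625] = [39.5625]
BᵀPA = [16.8750 -54.5625]
K = S⁻¹·BᵀPA = [0.4265 -1.3791]
A−BK = [3.6398 -0.5687; -2.5735 0.6209]
AᵀP(A−BK) = [4.0521 -2.6019; -2.6019 6.3128]
P' = Q + AᵀP(A−BK) = [9.0521 -3.6019; -3.6019 7.3128]
tr(P') = 16.3649


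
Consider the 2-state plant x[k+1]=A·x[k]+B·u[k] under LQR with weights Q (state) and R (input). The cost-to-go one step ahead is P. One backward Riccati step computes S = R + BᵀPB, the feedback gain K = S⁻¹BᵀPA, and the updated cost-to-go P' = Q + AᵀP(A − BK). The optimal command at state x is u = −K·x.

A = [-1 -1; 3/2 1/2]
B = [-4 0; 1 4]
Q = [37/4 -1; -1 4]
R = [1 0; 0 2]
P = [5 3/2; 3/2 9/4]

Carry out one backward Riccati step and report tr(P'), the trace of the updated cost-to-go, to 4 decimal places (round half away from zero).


BᵀP = [-18.5000 -3.7500; 6.0000 9.0000]
S = R + BᵀPB = [1 0; 0 2] + [70.2500 -15.0000; -15.0000 36.0000] = [71.2500 -15.0000; -15.0000 38.0000]
BᵀPA = [12.8750 16.6250; 7.5000 -1.5000]
K = S⁻¹·BᵀPA = [0.2424 0.2454; 0.2931 0.0574]
A−BK = [-0.0304 -0.0183; 0.0854 0.0250]
AᵀP(A−BK) = [0.2438 0.0972; 0.0972 0.0685]
P' = Q + AᵀP(A−BK) = [9.4938 -0.9028; -0.9028 4.0685]
tr(P') = 13.5623

13.5623


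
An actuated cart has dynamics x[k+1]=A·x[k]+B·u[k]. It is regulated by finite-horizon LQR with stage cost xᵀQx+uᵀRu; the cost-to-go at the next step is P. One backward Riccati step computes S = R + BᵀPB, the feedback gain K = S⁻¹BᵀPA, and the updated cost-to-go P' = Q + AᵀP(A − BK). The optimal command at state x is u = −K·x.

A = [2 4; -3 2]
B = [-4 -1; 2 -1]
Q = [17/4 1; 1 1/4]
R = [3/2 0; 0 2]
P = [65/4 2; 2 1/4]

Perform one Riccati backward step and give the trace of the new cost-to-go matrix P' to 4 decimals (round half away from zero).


6.6285

BᵀP = [-61.0000 -7.5000; -18.2500 -2.2500]
S = R + BᵀPB = [3/2 0; 0 2] + [229.0000 68.5000; 68.5000 20.5000] = [230.5000 68.5000; 68.5000 22.5000]
BᵀPA = [-99.5000 -259.0000; -29.7500 -77.5000]
K = S⁻¹·BᵀPA = [-0.4066 -1.0501; -0.0843 -0.2475]
A−BK = [0.2892 -0.4479; -2.2710 3.8527]
AᵀP(A−BK) = [0.2836 0.6527; 0.6527 1.8449]
P' = Q + AᵀP(A−BK) = [4.5336 1.6527; 1.6527 2.0949]
tr(P') = 6.6285


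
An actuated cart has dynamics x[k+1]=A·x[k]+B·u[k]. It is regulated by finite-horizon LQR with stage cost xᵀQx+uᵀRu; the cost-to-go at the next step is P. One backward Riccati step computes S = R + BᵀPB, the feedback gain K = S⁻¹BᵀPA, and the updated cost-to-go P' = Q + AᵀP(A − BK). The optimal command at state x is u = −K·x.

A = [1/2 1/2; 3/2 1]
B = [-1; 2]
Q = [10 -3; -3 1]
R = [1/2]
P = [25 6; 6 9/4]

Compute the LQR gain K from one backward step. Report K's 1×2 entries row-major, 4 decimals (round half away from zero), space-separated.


BᵀP = [-13.0000 -1.5000]
S = R + BᵀPB = [1/2] + [10.0000] = [10.5000]
BᵀPA = [-8.7500 -8.0000]
K = S⁻¹·BᵀPA = [-0.8333 -0.7619]
A−BK = [-0.3333 -0.2619; 3.1667 2.5238]
AᵀP(A−BK) = [13.0208 10.4583; 10.4583 8.4048]
P' = Q + AᵀP(A−BK) = [23.0208 7.4583; 7.4583 9.4048]
tr(P') = 32.4256

-0.8333 -0.7619


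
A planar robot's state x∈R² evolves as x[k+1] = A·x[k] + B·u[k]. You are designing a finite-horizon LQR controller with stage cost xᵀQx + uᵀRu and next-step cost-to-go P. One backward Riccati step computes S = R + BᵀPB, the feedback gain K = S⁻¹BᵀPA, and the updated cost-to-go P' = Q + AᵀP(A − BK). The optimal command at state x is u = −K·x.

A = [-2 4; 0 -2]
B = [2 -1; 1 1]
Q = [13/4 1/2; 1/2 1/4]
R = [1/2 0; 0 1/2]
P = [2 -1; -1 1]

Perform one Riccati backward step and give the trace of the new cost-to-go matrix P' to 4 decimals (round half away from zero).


BᵀP = [3.0000 -1.0000; -3.0000 2.0000]
S = R + BᵀPB = [1/2 0; 0 1/2] + [5.0000 -4.0000; -4.0000 5.0000] = [5.5000 -4.0000; -4.0000 5.5000]
BᵀPA = [-6.0000 14.0000; 6.0000 -16.0000]
K = S⁻¹·BᵀPA = [-0.6316 0.9123; 0.6316 -2.2456]
A−BK = [-0.1053 -0.0702; 0.0000 -0.6667]
AᵀP(A−BK) = [0.4211 -1.0526; -1.0526 3.2982]
P' = Q + AᵀP(A−BK) = [3.6711 -0.5526; -0.5526 3.5482]
tr(P') = 7.2193

7.2193


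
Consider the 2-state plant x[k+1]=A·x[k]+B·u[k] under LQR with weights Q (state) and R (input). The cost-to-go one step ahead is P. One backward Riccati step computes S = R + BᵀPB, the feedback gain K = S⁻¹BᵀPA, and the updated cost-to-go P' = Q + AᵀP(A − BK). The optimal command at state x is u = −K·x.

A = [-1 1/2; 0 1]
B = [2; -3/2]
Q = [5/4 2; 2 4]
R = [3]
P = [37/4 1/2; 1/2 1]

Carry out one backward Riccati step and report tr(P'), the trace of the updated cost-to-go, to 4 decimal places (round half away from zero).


BᵀP = [17.7500 -0.5000]
S = R + BᵀPB = [3] + [36.2500] = [39.2500]
BᵀPA = [-17.7500 8.3750]
K = S⁻¹·BᵀPA = [-0.4522 0.2134]
A−BK = [-0.0955 0.0732; -0.6783 1.3201]
AᵀP(A−BK) = [1.2229 -1.3376; -1.3376 2.0255]
P' = Q + AᵀP(A−BK) = [2.4729 0.6624; 0.6624 6.0255]
tr(P') = 8.4984

8.4984


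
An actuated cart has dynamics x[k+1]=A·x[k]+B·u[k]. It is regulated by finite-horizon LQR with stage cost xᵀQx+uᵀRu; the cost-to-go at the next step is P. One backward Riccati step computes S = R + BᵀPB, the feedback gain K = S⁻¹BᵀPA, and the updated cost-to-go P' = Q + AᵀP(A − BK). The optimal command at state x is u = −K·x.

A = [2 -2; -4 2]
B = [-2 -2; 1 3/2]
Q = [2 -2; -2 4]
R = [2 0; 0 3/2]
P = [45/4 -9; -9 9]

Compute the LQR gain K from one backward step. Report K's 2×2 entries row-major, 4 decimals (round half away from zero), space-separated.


BᵀP = [-31.5000 27.0000; -36.0000 31.5000]
S = R + BᵀPB = [2 0; 0 3/2] + [90.0000 103.5000; 103.5000 119.2500] = [92.0000 103.5000; 103.5000 120.7500]
BᵀPA = [-171.0000 117.0000; -198.0000 135.0000]
K = S⁻¹·BᵀPA = [-0.3913 0.3913; -1.3043 0.7826]
A−BK = [-1.3913 0.3478; -1.6522 0.4348]
AᵀP(A−BK) = [7.8261 -3.1304; -3.1304 1.5652]
P' = Q + AᵀP(A−BK) = [9.8261 -5.1304; -5.1304 5.5652]
tr(P') = 15.3913

-0.3913 0.3913 -1.3043 0.7826


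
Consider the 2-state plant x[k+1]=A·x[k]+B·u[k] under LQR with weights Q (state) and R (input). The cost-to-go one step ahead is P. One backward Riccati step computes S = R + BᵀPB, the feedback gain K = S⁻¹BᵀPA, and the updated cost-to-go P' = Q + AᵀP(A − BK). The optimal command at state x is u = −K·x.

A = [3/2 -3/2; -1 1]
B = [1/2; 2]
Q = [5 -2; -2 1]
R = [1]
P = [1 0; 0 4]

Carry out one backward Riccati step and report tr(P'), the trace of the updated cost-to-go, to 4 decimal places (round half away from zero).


BᵀP = [0.5000 8.0000]
S = R + BᵀPB = [1] + [16.2500] = [17.2500]
BᵀPA = [-7.2500 7.2500]
K = S⁻¹·BᵀPA = [-0.4203 0.4203]
A−BK = [1.7101 -1.7101; -0.1594 0.1594]
AᵀP(A−BK) = [3.2029 -3.2029; -3.2029 3.2029]
P' = Q + AᵀP(A−BK) = [8.2029 -5.2029; -5.2029 4.2029]
tr(P') = 12.4058

12.4058


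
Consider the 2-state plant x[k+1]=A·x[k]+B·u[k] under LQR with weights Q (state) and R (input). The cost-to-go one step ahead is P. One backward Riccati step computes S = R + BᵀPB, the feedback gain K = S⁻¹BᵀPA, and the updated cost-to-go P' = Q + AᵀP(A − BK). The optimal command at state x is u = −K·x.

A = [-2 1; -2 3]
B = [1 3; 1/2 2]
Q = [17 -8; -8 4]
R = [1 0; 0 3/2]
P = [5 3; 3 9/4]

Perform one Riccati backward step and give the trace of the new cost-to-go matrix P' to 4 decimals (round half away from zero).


BᵀP = [6.5000 4.1250; 21.0000 13.5000]
S = R + BᵀPB = [1 0; 0 3/2] + [8.5625 27.7500; 27.7500 90.0000] = [9.5625 27.7500; 27.7500 91.5000]
BᵀPA = [-21.2500 18.8750; -69.0000 61.5000]
K = S⁻¹·BᵀPA = [-0.2824 0.1948; -0.6685 0.6130]
A−BK = [0.2878 -1.0340; -0.5219 1.6765]
AᵀP(A−BK) = [0.8758 -1.0599; -1.0599 1.8704]
P' = Q + AᵀP(A−BK) = [17.8758 -9.0599; -9.0599 5.8704]
tr(P') = 23.7462

23.7462


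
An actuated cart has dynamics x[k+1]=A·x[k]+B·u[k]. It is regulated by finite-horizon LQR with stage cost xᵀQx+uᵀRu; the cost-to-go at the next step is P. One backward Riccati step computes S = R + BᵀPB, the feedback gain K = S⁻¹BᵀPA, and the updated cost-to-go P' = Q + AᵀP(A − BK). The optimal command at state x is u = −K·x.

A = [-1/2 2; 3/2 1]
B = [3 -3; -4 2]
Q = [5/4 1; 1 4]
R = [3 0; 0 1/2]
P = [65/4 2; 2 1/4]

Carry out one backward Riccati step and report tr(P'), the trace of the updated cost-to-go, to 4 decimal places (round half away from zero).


BᵀP = [40.7500 5.0000; -44.7500 -5.5000]
S = R + BᵀPB = [3 0; 0 1/2] + [102.2500 -112.2500; -112.2500 123.2500] = [105.2500 -112.2500; -112.2500 123.7500]
BᵀPA = [-12.8750 86.5000; 14.1250 -95.0000]
K = S⁻¹·BᵀPA = [-0.0183 0.0957; 0.0976 -0.6809]
A−BK = [-0.1525 -0.3297; 1.2318 2.7445]
AᵀP(A−BK) = [0.0116 -0.0256; -0.0256 0.2893]
P' = Q + AᵀP(A−BK) = [1.2616 0.9744; 0.9744 4.2893]
tr(P') = 5.5509

5.5509


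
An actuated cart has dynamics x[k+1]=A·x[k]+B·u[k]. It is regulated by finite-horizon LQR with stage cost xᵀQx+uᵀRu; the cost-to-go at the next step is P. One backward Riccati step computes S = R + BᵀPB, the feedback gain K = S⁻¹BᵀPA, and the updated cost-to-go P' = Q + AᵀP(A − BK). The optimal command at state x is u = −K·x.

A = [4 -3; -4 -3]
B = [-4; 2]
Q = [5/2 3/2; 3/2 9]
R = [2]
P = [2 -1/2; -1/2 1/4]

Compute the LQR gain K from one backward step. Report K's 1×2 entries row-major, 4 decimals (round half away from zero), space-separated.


-1.0698 0.4535

BᵀP = [-9.0000 2.5000]
S = R + BᵀPB = [2] + [41.0000] = [43.0000]
BᵀPA = [-46.0000 19.5000]
K = S⁻¹·BᵀPA = [-1.0698 0.4535]
A−BK = [-0.2791 -1.1860; -1.8605 -3.9070]
AᵀP(A−BK) = [2.7907 -0.1395; -0.1395 2.4070]
P' = Q + AᵀP(A−BK) = [5.2907 1.3605; 1.3605 11.4070]
tr(P') = 16.6977


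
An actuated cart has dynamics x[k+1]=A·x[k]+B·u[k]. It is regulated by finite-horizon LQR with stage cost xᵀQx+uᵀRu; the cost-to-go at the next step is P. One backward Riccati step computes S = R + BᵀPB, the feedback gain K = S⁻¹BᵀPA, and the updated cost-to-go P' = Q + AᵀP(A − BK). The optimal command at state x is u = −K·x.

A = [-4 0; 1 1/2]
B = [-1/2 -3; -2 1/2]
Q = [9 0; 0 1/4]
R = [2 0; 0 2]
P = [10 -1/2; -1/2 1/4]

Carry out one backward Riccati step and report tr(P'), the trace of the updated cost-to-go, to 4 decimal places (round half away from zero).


BᵀP = [-4.0000 -0.2500; -30.2500 1.6250]
S = R + BᵀPB = [2 0; 0 2] + [2.5000 11.8750; 11.8750 91.5625] = [4.5000 11.8750; 11.8750 93.5625]
BᵀPA = [15.7500 -0.1250; 122.6250 0.8125]
K = S⁻¹·BᵀPA = [0.0623 -0.0762; 1.3027 0.0184]
A−BK = [-0.0607 0.0170; 0.4732 0.3384]
AᵀP(A−BK) = [3.5235 0.0743; 0.0743 0.0381]
P' = Q + AᵀP(A−BK) = [12.5235 0.0743; 0.0743 0.2881]
tr(P') = 12.8115

12.8115


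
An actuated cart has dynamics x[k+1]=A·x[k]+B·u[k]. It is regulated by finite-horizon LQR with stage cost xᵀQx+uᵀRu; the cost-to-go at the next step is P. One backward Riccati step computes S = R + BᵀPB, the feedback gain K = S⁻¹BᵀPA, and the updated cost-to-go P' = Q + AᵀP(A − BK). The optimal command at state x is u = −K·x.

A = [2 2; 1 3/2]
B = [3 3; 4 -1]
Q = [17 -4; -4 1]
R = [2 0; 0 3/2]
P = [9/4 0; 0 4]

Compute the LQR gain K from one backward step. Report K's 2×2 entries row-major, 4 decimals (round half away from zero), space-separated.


0.3265 0.4239 0.3150 0.2213

BᵀP = [6.7500 16.0000; 6.7500 -4.0000]
S = R + BᵀPB = [2 0; 0 3/2] + [84.2500 4.2500; 4.2500 24.2500] = [86.2500 4.2500; 4.2500 25.7500]
BᵀPA = [29.5000 37.5000; 9.5000 7.5000]
K = S⁻¹·BᵀPA = [0.3265 0.4239; 0.3150 0.2213]
A−BK = [0.0754 0.0645; 0.0090 0.0258]
AᵀP(A−BK) = [0.3752 0.3932; 0.3932 0.4448]
P' = Q + AᵀP(A−BK) = [17.3752 -3.6068; -3.6068 1.4448]
tr(P') = 18.8200


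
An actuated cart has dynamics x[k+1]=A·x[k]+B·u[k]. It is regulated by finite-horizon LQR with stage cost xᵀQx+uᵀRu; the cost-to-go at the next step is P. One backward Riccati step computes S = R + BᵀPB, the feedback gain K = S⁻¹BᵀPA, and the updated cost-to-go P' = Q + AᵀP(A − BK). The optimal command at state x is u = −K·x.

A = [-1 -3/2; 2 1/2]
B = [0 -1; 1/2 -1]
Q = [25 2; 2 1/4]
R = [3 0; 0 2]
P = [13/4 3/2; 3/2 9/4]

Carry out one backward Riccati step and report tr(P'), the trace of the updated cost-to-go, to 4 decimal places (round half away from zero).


BᵀP = [0.7500 1.1250; -4.7500 -3.7500]
S = R + BᵀPB = [3 0; 0 2] + [0.5625 -1.8750; -1.8750 8.5000] = [3.5625 -1.8750; -1.8750 10.5000]
BᵀPA = [1.5000 -0.5625; -2.7500 5.2500]
K = S⁻¹·BᵀPA = [0.3126 0.1162; -0.2061 0.5207]
A−BK = [-1.2061 -0.9793; 1.6376 0.9627]
AᵀP(A−BK) = [5.2144 3.1328; 3.1328 2.9564]
P' = Q + AᵀP(A−BK) = [30.2144 5.1328; 5.1328 3.2064]
tr(P') = 33.4208

33.4208


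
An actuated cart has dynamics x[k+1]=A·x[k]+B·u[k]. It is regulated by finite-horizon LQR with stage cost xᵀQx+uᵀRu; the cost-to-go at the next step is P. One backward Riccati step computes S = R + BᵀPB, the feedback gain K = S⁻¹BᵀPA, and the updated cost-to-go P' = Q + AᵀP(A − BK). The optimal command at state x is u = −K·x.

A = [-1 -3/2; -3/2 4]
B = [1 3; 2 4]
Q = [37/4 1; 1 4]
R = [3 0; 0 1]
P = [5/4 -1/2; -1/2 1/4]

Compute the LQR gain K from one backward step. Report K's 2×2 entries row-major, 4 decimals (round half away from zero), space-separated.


BᵀP = [0.2500 0.0000; 1.7500 -0.5000]
S = R + BᵀPB = [3 0; 0 1] + [0.2500 0.7500; 0.7500 3.2500] = [3.2500 0.7500; 0.7500 4.2500]
BᵀPA = [-0.2500 -0.3750; -1.0000 -4.6250]
K = S⁻¹·BᵀPA = [-0.0236 0.1415; -0.2311 -1.1132]
A−BK = [-0.2830 1.6981; -0.5283 8.1698]
AᵀP(A−BK) = [0.0755 0.1722; 0.1722 7.7170]
P' = Q + AᵀP(A−BK) = [9.3255 1.1722; 1.1722 11.7170]
tr(P') = 21.0425

-0.0236 0.1415 -0.2311 -1.1132


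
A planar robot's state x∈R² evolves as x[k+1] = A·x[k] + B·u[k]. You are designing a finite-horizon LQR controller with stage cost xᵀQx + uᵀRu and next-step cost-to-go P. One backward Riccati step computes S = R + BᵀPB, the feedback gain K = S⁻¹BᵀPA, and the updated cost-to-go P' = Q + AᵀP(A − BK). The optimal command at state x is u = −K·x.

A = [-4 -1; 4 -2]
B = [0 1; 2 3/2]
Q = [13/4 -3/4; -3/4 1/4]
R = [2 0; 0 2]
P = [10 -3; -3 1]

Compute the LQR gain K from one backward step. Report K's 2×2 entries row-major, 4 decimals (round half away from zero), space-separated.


BᵀP = [-6.0000 2.0000; 5.5000 -1.5000]
S = R + BᵀPB = [2 0; 0 2] + [4.0000 -3.0000; -3.0000 3.2500] = [6.0000 -3.0000; -3.0000 5.2500]
BᵀPA = [32.0000 2.0000; -28.0000 -2.5000]
K = S⁻¹·BᵀPA = [3.7333 0.1333; -3.2000 -0.4000]
A−BK = [-0.8000 -0.6000; 1.3333 -1.6667]
AᵀP(A−BK) = [62.9333 4.5333; 4.5333 0.7333]
P' = Q + AᵀP(A−BK) = [66.1833 3.7833; 3.7833 0.9833]
tr(P') = 67.1667

3.7333 0.1333 -3.2000 -0.4000


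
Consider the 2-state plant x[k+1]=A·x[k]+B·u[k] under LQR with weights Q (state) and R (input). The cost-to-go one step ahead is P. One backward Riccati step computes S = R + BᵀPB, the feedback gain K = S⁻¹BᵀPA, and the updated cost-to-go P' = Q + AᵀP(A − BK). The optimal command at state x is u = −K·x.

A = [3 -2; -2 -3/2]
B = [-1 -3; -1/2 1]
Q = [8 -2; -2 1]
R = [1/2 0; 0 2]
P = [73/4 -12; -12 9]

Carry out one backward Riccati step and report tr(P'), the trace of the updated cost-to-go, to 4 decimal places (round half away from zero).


14.2048

BᵀP = [-12.2500 7.5000; -66.7500 45.0000]
S = R + BᵀPB = [1/2 0; 0 2] + [8.5000 44.2500; 44.2500 245.2500] = [9.0000 44.2500; 44.2500 247.2500]
BᵀPA = [-51.7500 13.2500; -290.2500 66.0000]
K = S⁻¹·BᵀPA = [0.1811 1.3308; -1.2063 0.0288]
A−BK = [-0.4379 -0.5829; -0.7032 -0.8634]
AᵀP(A−BK) = [3.4863 0.7179; 0.7179 1.7185]
P' = Q + AᵀP(A−BK) = [11.4863 -1.2821; -1.2821 2.7185]
tr(P') = 14.2048


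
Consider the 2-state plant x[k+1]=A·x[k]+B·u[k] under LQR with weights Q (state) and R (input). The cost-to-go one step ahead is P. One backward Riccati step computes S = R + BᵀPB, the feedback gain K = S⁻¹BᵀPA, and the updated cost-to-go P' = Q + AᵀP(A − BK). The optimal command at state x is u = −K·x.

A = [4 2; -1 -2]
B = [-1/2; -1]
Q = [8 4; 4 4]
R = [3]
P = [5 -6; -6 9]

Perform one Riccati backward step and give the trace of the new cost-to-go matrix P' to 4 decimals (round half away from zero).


BᵀP = [3.5000 -6.0000]
S = R + BᵀPB = [3] + [4.2500] = [7.2500]
BᵀPA = [20.0000 19.0000]
K = S⁻¹·BᵀPA = [2.7586 2.6207]
A−BK = [5.3793 3.3103; 1.7586 0.6207]
AᵀP(A−BK) = [81.8276 65.5862; 65.5862 54.2069]
P' = Q + AᵀP(A−BK) = [89.8276 69.5862; 69.5862 58.2069]
tr(P') = 148.0345

148.0345


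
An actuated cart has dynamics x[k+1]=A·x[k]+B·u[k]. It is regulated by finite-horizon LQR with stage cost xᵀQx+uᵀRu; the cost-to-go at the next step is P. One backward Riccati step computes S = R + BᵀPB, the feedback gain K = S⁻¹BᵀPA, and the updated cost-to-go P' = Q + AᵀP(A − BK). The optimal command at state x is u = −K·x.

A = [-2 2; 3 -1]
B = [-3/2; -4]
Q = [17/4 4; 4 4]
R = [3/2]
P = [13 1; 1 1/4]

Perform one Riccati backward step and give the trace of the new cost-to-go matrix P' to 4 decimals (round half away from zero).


BᵀP = [-23.5000 -2.5000]
S = R + BᵀPB = [3/2] + [45.2500] = [46.7500]
BᵀPA = [39.5000 -44.5000]
K = S⁻¹·BᵀPA = [0.8449 -0.9519]
A−BK = [-0.7326 0.5722; 6.3797 -4.8075]
AᵀP(A−BK) = [8.8757 -7.1511; -7.1511 5.8917]
P' = Q + AᵀP(A−BK) = [13.1257 -3.1511; -3.1511 9.8917]
tr(P') = 23.0174

23.0174


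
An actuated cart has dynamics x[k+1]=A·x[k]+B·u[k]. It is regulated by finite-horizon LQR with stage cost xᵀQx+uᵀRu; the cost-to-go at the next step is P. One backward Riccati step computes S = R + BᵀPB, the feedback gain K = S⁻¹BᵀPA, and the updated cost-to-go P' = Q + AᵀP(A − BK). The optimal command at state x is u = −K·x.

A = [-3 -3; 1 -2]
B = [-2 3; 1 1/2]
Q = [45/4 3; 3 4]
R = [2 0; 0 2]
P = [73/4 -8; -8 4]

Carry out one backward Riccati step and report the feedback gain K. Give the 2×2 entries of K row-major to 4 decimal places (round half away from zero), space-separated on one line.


BᵀP = [-44.5000 20.0000; 50.7500 -22.0000]
S = R + BᵀPB = [2 0; 0 2] + [109.0000 -123.5000; -123.5000 141.2500] = [111.0000 -123.5000; -123.5000 143.2500]
BᵀPA = [153.5000 93.5000; -174.2500 -108.2500]
K = S⁻¹·BᵀPA = [0.7232 0.0386; -0.5929 -0.7224]
A−BK = [0.2251 -0.7556; 0.5732 -1.6773]
AᵀP(A−BK) = [1.9237 0.4480; 0.4480 2.4418]
P' = Q + AᵀP(A−BK) = [13.1737 3.4480; 3.4480 6.4418]
tr(P') = 19.6155

0.7232 0.0386 -0.5929 -0.7224


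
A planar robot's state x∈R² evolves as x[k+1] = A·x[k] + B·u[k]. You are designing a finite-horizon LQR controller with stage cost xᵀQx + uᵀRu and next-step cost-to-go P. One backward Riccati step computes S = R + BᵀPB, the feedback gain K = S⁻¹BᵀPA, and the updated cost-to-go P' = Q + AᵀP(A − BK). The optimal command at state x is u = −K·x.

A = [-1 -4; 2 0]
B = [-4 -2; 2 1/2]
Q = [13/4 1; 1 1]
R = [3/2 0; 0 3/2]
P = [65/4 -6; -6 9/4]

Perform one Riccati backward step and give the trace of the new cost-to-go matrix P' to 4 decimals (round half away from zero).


5.4379

BᵀP = [-77.0000 28.5000; -35.5000 13.1250]
S = R + BᵀPB = [3/2 0; 0 3/2] + [365.0000 168.2500; 168.2500 77.5625] = [366.5000 168.2500; 168.2500 79.0625]
BᵀPA = [134.0000 308.0000; 61.7500 142.0000]
K = S⁻¹·BᵀPA = [0.3066 0.6879; 0.1285 0.3322]
A−BK = [0.4835 -0.5841; 1.3225 -1.5419]
AᵀP(A−BK) = [0.2267 0.3110; 0.3110 0.9611]
P' = Q + AᵀP(A−BK) = [3.4767 1.3110; 1.3110 1.9611]
tr(P') = 5.4379


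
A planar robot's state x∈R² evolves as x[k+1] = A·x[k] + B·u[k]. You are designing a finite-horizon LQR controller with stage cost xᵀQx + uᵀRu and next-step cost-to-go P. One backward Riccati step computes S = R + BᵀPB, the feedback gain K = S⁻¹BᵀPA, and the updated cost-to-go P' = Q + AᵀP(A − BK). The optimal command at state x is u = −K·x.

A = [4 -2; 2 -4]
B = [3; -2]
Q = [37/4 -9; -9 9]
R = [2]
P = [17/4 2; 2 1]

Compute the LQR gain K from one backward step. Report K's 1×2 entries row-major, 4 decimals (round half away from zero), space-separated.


BᵀP = [8.7500 4.0000]
S = R + BᵀPB = [2] + [18.2500] = [20.2500]
BᵀPA = [43.0000 -33.5000]
K = S⁻¹·BᵀPA = [2.1235 -1.6543]
A−BK = [-2.3704 2.9630; 6.2469 -7.3086]
AᵀP(A−BK) = [12.6914 -10.8642; -10.8642 9.5802]
P' = Q + AᵀP(A−BK) = [21.9414 -19.8642; -19.8642 18.5802]
tr(P') = 40.5216

2.1235 -1.6543


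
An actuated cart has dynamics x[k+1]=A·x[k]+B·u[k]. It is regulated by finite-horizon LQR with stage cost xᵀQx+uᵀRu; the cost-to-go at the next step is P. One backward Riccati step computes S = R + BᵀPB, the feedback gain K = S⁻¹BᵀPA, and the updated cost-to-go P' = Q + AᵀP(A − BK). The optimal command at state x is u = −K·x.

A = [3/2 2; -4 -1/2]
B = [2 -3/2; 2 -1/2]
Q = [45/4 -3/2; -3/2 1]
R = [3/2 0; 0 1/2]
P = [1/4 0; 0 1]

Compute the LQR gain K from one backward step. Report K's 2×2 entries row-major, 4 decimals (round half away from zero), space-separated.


BᵀP = [0.5000 2.0000; -0.3750 -0.5000]
S = R + BᵀPB = [3/2 0; 0 1/2] + [5.0000 -1.7500; -1.7500 0.8125] = [6.5000 -1.7500; -1.7500 1.3125]
BᵀPA = [-7.2500 0.0000; 1.4375 -0.5000]
K = S⁻¹·BᵀPA = [-1.2800 -0.1600; -0.6114 -0.5943]
A−BK = [3.1429 1.4286; -1.7457 -0.4771]
AᵀP(A−BK) = [8.1614 2.4443; 2.4443 0.9529]
P' = Q + AᵀP(A−BK) = [19.4114 0.9443; 0.9443 1.9529]
tr(P') = 21.3643

-1.2800 -0.1600 -0.6114 -0.5943


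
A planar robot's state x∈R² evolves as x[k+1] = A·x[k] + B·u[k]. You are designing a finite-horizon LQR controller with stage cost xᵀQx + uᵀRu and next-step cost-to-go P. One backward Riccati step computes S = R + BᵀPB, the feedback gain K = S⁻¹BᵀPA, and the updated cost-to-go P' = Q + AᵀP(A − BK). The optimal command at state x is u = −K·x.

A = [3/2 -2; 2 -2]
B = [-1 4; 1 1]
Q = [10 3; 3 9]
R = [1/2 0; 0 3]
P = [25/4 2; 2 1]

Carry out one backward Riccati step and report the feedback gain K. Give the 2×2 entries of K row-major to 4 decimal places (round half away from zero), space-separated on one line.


BᵀP = [-4.2500 -1.0000; 27.0000 9.0000]
S = R + BᵀPB = [1/2 0; 0 3] + [3.2500 -18.0000; -18.0000 117.0000] = [3.7500 -18.0000; -18.0000 120.0000]
BᵀPA = [-8.3750 10.5000; 58.5000 -72.0000]
K = S⁻¹·BᵀPA = [0.3810 -0.2857; 0.5446 -0.6429]
A−BK = [-0.2976 0.2857; 1.0744 -1.0714]
AᵀP(A−BK) = [1.3914 -1.5357; -1.5357 1.7143]
P' = Q + AᵀP(A−BK) = [11.3914 1.4643; 1.4643 10.7143]
tr(P') = 22.1057

0.3810 -0.2857 0.5446 -0.6429
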